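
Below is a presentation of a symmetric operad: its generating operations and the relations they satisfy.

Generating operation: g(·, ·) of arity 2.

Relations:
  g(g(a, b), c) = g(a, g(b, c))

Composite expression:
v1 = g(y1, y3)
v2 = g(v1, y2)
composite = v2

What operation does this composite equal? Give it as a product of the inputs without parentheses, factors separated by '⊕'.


The g-tree's shape is irrelevant; the y-reading-order decides.
g(y1, y3) reduces to y1 ⊕ y3
g(g(y1, y3), y2) reduces to y1 ⊕ y3 ⊕ y2

y1 ⊕ y3 ⊕ y2


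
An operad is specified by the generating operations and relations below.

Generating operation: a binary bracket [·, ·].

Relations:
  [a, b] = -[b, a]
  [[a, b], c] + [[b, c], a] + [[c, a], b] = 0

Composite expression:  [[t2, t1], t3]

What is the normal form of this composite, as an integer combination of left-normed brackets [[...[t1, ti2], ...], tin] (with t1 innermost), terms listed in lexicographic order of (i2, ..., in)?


-[[t1, t2], t3]

In the tensor algebra, words opening t1 carry the t1-anchored form.
Composite bracket: [[t2, t1], t3]
The bracket unfolds into 4 signed words via [a, b] = ab - ba (2^2 = 4).
Coefficients come from the t1-initial words:
  sign of t1t2t3 is -1, so it contributes -[[t1, t2], t3]


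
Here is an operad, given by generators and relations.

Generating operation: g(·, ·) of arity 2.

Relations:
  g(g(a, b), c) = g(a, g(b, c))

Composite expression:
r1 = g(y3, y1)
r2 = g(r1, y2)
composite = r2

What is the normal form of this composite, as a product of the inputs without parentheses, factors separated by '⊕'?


All parenthesizations of g agree; list the y-inputs left to right.
g(y3, y1) flattens to y3 ⊕ y1
g(g(y3, y1), y2) flattens to y3 ⊕ y1 ⊕ y2

y3 ⊕ y1 ⊕ y2


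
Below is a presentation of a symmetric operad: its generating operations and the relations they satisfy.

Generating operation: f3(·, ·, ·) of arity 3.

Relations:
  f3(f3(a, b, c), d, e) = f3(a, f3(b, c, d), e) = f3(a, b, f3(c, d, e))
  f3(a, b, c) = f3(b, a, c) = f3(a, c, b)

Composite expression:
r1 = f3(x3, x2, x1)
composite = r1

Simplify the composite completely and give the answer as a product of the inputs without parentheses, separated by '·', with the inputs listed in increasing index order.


Reordering under f3 is free, so list the x-inputs canonically.
f3(x3, x2, x1) collapses to x3 · x2 · x1
the factors in increasing index order: x1 · x2 · x3

x1 · x2 · x3


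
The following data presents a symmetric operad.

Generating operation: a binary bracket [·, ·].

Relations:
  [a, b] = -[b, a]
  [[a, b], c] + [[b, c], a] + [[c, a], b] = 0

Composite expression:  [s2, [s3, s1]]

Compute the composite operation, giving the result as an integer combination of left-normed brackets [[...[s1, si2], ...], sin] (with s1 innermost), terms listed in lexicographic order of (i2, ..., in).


[[s1, s3], s2]

A multilinear Lie element is pinned by s1-initial words (s1 innermost).
Composite bracket: [s2, [s3, s1]]
Each bracket splits as ab - ba, giving 4 signed words (2^2 = 4).
Collect the words opening with s1:
  s1s3s2 appears with sign +1, giving the term +[[s1, s3], s2]


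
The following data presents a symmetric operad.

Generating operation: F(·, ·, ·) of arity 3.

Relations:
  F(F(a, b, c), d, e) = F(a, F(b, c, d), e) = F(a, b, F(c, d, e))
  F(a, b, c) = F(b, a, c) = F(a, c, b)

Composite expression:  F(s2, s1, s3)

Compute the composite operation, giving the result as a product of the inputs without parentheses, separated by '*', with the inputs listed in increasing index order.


Any arrangement under F is one operation, so sort the s-inputs.
F(s2, s1, s3) unparenthesizes to s2 * s1 * s3
sorting the factors by input index: s1 * s2 * s3

s1 * s2 * s3


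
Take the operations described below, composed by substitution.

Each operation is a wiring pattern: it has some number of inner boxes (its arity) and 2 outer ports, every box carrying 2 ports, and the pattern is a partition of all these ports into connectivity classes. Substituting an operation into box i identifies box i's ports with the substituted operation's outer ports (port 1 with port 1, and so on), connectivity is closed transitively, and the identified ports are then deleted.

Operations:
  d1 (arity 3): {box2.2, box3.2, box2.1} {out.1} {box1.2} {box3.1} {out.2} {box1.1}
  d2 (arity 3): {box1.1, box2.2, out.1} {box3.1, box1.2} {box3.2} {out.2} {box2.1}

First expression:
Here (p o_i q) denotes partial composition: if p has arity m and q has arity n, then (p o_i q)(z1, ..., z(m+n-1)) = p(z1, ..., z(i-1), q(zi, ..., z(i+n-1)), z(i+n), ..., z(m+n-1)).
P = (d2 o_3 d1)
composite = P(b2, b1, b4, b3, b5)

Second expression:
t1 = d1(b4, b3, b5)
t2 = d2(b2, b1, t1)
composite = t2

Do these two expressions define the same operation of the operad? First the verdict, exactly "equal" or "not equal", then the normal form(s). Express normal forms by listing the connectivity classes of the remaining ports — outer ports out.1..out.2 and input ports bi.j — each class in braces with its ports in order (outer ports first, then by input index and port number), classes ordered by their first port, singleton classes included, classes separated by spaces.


Normal form of the first expression: {out.1, b1.2, b2.1} {out.2} {b1.1} {b2.2} {b3.1, b3.2, b5.2} {b4.1} {b4.2} {b5.1}
Normal form of the second expression: {out.1, b1.2, b2.1} {out.2} {b1.1} {b2.2} {b3.1, b3.2, b5.2} {b4.1} {b4.2} {b5.1}
Same normal form: equal.

equal; the common form is {out.1, b1.2, b2.1} {out.2} {b1.1} {b2.2} {b3.1, b3.2, b5.2} {b4.1} {b4.2} {b5.1}


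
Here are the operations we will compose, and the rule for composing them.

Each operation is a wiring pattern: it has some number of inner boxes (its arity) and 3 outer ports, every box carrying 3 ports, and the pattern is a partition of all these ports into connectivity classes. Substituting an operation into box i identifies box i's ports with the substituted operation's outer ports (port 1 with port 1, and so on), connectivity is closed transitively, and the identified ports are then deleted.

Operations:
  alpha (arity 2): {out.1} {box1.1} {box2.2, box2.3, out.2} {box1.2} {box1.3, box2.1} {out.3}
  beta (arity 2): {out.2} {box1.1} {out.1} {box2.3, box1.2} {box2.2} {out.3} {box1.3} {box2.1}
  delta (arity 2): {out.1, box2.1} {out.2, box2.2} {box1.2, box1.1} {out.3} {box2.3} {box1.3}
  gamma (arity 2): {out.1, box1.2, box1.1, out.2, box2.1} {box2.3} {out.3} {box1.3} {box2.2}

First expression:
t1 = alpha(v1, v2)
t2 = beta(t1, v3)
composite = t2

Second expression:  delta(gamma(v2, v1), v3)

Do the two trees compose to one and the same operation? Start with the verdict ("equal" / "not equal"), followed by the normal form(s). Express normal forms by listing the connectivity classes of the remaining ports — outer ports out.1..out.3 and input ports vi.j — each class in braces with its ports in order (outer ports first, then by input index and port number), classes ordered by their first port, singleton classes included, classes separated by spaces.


not equal: they reduce to {out.1} {out.2} {out.3} {v1.1} {v1.2} {v1.3, v2.1} {v2.2, v2.3, v3.3} {v3.1} {v3.2} and {out.1, v3.1} {out.2, v3.2} {out.3} {v1.1, v2.1, v2.2} {v1.2} {v1.3} {v2.3} {v3.3}


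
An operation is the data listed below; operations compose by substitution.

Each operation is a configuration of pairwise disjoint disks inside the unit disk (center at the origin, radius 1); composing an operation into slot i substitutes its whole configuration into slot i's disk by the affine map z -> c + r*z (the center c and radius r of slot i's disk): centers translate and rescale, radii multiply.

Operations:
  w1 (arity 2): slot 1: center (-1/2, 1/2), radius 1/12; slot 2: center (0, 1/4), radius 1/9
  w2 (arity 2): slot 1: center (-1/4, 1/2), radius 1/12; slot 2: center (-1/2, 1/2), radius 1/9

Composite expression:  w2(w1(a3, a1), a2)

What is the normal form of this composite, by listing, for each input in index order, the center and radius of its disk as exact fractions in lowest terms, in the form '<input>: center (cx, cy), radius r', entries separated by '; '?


a1: center (-1/4, 25/48), radius 1/108; a2: center (-1/2, 1/2), radius 1/9; a3: center (-7/24, 13/24), radius 1/144


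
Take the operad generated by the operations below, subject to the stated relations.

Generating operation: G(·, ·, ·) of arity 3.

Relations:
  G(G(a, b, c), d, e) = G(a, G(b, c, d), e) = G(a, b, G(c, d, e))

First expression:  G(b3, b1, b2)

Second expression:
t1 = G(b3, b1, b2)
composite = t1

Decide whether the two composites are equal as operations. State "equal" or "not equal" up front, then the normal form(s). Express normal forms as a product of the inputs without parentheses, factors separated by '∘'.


equal; the common form is b3 ∘ b1 ∘ b2

Normal form of the first expression: b3 ∘ b1 ∘ b2
Normal form of the second expression: b3 ∘ b1 ∘ b2
The normal forms match — equal.


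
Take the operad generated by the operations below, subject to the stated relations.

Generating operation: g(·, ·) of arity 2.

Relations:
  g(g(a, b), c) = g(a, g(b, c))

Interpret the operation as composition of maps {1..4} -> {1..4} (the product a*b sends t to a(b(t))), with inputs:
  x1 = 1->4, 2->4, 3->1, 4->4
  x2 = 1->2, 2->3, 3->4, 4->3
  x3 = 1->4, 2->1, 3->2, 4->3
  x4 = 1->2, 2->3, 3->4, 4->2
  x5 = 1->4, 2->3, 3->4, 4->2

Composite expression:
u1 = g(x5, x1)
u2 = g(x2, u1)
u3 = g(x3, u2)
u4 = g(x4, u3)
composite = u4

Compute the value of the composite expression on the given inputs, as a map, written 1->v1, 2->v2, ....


g(x5, x1) = 1->2, 2->2, 3->4, 4->2
g(x2, g(x5, x1)) = 1->3, 2->3, 3->3, 4->3
g(x3, g(x2, g(x5, x1))) = 1->2, 2->2, 3->2, 4->2
g(x4, g(x3, g(x2, g(x5, x1)))) = 1->3, 2->3, 3->3, 4->3

1->3, 2->3, 3->3, 4->3


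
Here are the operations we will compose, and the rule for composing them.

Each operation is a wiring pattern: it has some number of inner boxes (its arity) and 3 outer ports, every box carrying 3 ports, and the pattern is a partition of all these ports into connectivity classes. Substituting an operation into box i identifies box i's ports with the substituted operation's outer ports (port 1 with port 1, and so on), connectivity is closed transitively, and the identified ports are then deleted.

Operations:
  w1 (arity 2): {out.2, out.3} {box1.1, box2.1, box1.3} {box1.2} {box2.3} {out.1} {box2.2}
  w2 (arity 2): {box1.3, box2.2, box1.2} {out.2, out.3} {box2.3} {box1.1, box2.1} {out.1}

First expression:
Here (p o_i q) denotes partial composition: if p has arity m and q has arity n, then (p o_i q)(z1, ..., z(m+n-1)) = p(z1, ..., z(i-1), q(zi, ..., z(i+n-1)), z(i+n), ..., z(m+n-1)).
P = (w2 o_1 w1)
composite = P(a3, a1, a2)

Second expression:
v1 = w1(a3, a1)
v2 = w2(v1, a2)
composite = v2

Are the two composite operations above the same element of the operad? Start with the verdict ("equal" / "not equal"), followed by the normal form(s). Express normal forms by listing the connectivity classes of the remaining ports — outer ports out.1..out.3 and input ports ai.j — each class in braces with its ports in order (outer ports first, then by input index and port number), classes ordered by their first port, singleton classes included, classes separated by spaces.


The first expression, normalized: {out.1} {out.2, out.3} {a1.1, a3.1, a3.3} {a1.2} {a1.3} {a2.1} {a2.2} {a2.3} {a3.2}
The second expression, normalized: {out.1} {out.2, out.3} {a1.1, a3.1, a3.3} {a1.2} {a1.3} {a2.1} {a2.2} {a2.3} {a3.2}
One common form — equal.

equal: each reduces to {out.1} {out.2, out.3} {a1.1, a3.1, a3.3} {a1.2} {a1.3} {a2.1} {a2.2} {a2.3} {a3.2}


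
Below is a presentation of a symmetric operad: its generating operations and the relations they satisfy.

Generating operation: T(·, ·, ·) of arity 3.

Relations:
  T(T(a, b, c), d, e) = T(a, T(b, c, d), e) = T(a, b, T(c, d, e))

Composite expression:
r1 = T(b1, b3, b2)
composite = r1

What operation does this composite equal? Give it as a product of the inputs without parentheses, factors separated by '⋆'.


All parenthesizations of T agree; list the b-inputs left to right.
T(b1, b3, b2) spells out as b1 ⋆ b3 ⋆ b2

b1 ⋆ b3 ⋆ b2


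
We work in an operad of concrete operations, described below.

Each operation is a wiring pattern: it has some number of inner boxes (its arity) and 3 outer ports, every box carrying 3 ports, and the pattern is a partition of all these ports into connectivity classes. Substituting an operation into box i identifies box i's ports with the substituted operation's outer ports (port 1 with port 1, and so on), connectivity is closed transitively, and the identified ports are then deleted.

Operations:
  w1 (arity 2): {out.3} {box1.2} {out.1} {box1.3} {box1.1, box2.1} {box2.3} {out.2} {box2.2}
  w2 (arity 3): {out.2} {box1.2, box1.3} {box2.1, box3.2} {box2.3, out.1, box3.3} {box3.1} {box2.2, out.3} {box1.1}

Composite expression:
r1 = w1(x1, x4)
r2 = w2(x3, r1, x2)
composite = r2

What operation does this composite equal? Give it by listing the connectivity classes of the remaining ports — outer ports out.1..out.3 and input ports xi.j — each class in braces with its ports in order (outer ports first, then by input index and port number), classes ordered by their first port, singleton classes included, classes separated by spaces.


Two ports join when wires chain via w2-identified ports.
composing w1 on (x1, x4), with out.j its own outer ports: {out.1} {out.2} {out.3} {x1.1, x4.1} {x1.2} {x1.3} {x4.2} {x4.3}
composing w2 on (x3, x1, x4, x2), with out.j its own outer ports: {out.1, x2.3} {out.2} {out.3} {x1.1, x4.1} {x1.2} {x1.3} {x2.1} {x2.2} {x3.1} {x3.2, x3.3} {x4.2} {x4.3}

{out.1, x2.3} {out.2} {out.3} {x1.1, x4.1} {x1.2} {x1.3} {x2.1} {x2.2} {x3.1} {x3.2, x3.3} {x4.2} {x4.3}


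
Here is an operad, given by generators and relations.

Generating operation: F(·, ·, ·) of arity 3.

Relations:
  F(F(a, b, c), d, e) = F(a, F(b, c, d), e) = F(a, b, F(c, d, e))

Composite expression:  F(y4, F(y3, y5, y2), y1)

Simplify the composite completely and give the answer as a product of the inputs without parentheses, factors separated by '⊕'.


y4 ⊕ y3 ⊕ y5 ⊕ y2 ⊕ y1

All parenthesizations of F agree; list the y-inputs left to right.
F(y3, y5, y2) reduces to y3 ⊕ y5 ⊕ y2
F(y4, F(y3, y5, y2), y1) reduces to y4 ⊕ y3 ⊕ y5 ⊕ y2 ⊕ y1


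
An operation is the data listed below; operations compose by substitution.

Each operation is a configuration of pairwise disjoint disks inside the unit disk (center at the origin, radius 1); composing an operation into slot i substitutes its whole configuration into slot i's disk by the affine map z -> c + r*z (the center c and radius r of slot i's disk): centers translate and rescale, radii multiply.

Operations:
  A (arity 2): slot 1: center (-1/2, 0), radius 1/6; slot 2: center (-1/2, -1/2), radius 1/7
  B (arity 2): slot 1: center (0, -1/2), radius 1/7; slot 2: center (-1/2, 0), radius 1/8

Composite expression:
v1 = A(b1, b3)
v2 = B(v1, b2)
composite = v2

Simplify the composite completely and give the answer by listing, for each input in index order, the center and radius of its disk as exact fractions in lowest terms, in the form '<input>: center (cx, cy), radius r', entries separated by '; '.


Below B, radii multiply path by path; the b-disk centers shift.
input b1: applying the 2 nested substitutions gives center (-1/14, -1/2), radius 1/42
input b3: applying the 2 nested substitutions gives center (-1/14, -4/7), radius 1/49
input b2: applying the 1 nested substitution gives center (-1/2, 0), radius 1/8

b1: center (-1/14, -1/2), radius 1/42; b2: center (-1/2, 0), radius 1/8; b3: center (-1/14, -4/7), radius 1/49


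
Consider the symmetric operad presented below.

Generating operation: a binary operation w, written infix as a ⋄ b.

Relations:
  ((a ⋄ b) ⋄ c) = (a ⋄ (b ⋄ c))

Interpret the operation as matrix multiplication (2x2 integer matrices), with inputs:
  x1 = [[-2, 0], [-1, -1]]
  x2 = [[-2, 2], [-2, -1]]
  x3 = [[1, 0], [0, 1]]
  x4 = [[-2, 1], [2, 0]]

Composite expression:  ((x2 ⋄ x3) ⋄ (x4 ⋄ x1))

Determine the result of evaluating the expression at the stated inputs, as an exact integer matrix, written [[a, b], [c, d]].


(x2 ⋄ x3) = [[-2, 2], [-2, -1]]
(x4 ⋄ x1) = [[3, -1], [-4, 0]]
((x2 ⋄ x3) ⋄ (x4 ⋄ x1)) = [[-14, 2], [-2, 2]]

[[-14, 2], [-2, 2]]


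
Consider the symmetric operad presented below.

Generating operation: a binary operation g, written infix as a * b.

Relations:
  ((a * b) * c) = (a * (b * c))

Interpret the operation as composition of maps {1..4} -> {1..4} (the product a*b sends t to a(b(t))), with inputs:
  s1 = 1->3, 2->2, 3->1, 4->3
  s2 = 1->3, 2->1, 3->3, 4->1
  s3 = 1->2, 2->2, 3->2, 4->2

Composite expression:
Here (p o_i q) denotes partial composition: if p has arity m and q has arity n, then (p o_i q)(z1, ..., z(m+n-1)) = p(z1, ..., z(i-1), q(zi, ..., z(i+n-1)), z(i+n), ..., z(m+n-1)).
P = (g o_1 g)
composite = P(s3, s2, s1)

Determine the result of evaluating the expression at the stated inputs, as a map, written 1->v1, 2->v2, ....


(s3 * s2) = 1->2, 2->2, 3->2, 4->2
((s3 * s2) * s1) = 1->2, 2->2, 3->2, 4->2

1->2, 2->2, 3->2, 4->2


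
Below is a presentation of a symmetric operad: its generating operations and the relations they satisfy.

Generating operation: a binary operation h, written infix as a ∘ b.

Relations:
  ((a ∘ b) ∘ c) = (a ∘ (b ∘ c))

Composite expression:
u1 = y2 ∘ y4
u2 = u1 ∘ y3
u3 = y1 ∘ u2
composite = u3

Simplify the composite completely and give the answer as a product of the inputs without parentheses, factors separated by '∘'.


Every regrouping of h is equal, so read the y-inputs in written order.
(y2 ∘ y4) linearizes to y2 ∘ y4
((y2 ∘ y4) ∘ y3) linearizes to y2 ∘ y4 ∘ y3
(y1 ∘ ((y2 ∘ y4) ∘ y3)) linearizes to y1 ∘ y2 ∘ y4 ∘ y3

y1 ∘ y2 ∘ y4 ∘ y3


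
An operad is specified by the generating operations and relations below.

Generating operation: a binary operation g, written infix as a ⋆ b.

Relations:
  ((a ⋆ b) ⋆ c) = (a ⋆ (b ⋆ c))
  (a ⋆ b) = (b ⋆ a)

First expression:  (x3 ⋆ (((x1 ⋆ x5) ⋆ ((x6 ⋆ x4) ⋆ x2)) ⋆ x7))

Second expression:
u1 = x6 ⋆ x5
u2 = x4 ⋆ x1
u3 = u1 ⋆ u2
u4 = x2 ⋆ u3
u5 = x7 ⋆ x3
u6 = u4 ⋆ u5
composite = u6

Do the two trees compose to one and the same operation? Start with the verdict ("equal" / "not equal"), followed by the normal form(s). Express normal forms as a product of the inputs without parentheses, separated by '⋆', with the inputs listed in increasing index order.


equal; both compose to x1 ⋆ x2 ⋆ x3 ⋆ x4 ⋆ x5 ⋆ x6 ⋆ x7

Normal form of the first expression: x1 ⋆ x2 ⋆ x3 ⋆ x4 ⋆ x5 ⋆ x6 ⋆ x7
Normal form of the second expression: x1 ⋆ x2 ⋆ x3 ⋆ x4 ⋆ x5 ⋆ x6 ⋆ x7
Both agree, so they are equal.


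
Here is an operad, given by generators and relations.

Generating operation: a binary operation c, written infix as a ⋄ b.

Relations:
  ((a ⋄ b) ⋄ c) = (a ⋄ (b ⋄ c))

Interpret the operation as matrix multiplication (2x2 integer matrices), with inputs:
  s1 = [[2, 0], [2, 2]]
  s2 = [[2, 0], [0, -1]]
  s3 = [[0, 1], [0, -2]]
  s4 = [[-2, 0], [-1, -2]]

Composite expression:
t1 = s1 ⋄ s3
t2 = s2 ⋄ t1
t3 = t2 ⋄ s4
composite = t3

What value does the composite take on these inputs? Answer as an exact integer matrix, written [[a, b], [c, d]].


[[-4, -8], [-2, -4]]

(s1 ⋄ s3) = [[0, 2], [0, -2]]
(s2 ⋄ (s1 ⋄ s3)) = [[0, 4], [0, 2]]
((s2 ⋄ (s1 ⋄ s3)) ⋄ s4) = [[-4, -8], [-2, -4]]


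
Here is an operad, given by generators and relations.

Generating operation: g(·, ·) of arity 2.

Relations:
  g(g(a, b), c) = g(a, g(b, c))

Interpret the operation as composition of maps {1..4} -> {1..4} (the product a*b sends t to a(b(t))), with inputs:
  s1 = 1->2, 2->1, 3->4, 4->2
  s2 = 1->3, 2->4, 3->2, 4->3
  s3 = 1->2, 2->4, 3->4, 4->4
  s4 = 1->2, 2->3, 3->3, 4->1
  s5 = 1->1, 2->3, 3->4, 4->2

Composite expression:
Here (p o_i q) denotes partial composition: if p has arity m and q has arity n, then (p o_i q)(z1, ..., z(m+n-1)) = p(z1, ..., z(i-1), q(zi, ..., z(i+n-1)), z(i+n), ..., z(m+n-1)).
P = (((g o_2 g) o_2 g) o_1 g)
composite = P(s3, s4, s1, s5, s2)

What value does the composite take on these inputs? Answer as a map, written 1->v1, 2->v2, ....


1->4, 2->4, 3->2, 4->4

g(s3, s4) = 1->4, 2->4, 3->4, 4->2
g(s1, s5) = 1->2, 2->4, 3->2, 4->1
g(g(s1, s5), s2) = 1->2, 2->1, 3->4, 4->2
g(g(s3, s4), g(g(s1, s5), s2)) = 1->4, 2->4, 3->2, 4->4


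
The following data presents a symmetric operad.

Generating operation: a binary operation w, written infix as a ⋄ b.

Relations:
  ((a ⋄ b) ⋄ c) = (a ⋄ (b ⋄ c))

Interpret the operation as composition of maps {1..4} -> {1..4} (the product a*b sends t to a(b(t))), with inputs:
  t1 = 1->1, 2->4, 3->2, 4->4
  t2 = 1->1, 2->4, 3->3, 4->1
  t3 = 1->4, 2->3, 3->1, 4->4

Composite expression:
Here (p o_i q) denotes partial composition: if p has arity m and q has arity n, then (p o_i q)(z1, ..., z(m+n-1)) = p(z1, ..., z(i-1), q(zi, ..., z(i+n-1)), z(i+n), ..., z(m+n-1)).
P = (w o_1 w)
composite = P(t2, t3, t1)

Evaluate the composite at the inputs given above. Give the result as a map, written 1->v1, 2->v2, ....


1->1, 2->1, 3->3, 4->1

(t2 ⋄ t3) = 1->1, 2->3, 3->1, 4->1
((t2 ⋄ t3) ⋄ t1) = 1->1, 2->1, 3->3, 4->1


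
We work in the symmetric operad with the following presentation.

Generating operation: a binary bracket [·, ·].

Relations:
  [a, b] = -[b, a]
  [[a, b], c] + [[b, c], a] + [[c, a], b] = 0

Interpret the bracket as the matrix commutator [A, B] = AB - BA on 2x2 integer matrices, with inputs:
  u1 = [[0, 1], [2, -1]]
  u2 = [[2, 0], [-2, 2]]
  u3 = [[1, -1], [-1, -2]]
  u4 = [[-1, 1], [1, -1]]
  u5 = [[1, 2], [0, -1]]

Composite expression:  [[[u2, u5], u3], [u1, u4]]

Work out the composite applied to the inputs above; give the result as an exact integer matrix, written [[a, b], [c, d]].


[[12, -24], [0, -12]]

[u2, u5] = [[4, 0], [-4, -4]]
[[u2, u5], u3] = [[-4, -8], [-4, 4]]
[u1, u4] = [[-1, 1], [-1, 1]]
[[[u2, u5], u3], [u1, u4]] = [[12, -24], [0, -12]]


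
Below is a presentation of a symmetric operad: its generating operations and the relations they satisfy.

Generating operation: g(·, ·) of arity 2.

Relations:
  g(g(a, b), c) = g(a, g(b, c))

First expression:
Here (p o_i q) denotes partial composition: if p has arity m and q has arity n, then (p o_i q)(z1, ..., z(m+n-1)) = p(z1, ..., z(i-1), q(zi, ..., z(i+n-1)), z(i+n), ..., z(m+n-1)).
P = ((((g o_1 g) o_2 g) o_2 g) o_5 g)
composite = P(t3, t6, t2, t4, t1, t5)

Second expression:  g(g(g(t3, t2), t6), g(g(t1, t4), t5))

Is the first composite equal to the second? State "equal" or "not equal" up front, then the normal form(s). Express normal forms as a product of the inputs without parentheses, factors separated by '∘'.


not equal: they reduce to t3 ∘ t6 ∘ t2 ∘ t4 ∘ t1 ∘ t5 and t3 ∘ t2 ∘ t6 ∘ t1 ∘ t4 ∘ t5

The first expression, normalized: t3 ∘ t6 ∘ t2 ∘ t4 ∘ t1 ∘ t5
The second expression, normalized: t3 ∘ t2 ∘ t6 ∘ t1 ∘ t4 ∘ t5
The normal forms differ: not equal.


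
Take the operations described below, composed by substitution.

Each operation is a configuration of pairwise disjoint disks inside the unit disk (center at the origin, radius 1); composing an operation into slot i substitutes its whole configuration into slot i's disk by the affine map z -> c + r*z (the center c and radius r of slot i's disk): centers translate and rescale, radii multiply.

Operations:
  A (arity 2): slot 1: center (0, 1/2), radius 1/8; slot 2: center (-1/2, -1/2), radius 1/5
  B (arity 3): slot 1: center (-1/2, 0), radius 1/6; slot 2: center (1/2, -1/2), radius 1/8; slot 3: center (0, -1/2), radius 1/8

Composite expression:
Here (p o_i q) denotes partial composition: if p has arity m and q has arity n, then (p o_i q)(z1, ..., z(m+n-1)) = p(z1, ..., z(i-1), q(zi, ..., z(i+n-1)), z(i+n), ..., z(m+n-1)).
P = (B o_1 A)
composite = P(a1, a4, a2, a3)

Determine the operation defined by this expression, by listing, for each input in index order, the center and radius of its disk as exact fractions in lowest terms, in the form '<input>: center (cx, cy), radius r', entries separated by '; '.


Affine substitution under B: radii multiply and a-centers shift.
for a1, the 2-step affine chain lands on center (-1/2, 1/12), radius 1/48
for a4, the 2-step affine chain lands on center (-7/12, -1/12), radius 1/30
for a2, the 1-step affine chain lands on center (1/2, -1/2), radius 1/8
for a3, the 1-step affine chain lands on center (0, -1/2), radius 1/8

a1: center (-1/2, 1/12), radius 1/48; a2: center (1/2, -1/2), radius 1/8; a3: center (0, -1/2), radius 1/8; a4: center (-7/12, -1/12), radius 1/30


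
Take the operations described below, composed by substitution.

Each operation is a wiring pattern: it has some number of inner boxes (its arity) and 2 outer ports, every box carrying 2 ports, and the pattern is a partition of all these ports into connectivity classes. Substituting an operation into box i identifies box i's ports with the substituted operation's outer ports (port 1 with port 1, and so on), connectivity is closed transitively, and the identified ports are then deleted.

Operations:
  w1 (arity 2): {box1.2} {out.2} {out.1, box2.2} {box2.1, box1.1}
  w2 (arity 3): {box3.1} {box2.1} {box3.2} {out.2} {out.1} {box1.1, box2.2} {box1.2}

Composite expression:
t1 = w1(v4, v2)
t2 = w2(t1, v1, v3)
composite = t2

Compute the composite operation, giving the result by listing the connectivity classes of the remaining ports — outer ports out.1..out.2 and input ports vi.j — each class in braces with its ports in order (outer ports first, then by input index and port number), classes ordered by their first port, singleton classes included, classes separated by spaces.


Two ports join when wires chain via w2-identified ports.
the subtree at w1 composes to {out.1, v2.2} {out.2} {v2.1, v4.1} {v4.2} on (v4, v2); out.j = own outer ports
the subtree at w2 composes to {out.1} {out.2} {v1.1} {v1.2, v2.2} {v2.1, v4.1} {v3.1} {v3.2} {v4.2} on (v4, v2, v1, v3); out.j = own outer ports

{out.1} {out.2} {v1.1} {v1.2, v2.2} {v2.1, v4.1} {v3.1} {v3.2} {v4.2}


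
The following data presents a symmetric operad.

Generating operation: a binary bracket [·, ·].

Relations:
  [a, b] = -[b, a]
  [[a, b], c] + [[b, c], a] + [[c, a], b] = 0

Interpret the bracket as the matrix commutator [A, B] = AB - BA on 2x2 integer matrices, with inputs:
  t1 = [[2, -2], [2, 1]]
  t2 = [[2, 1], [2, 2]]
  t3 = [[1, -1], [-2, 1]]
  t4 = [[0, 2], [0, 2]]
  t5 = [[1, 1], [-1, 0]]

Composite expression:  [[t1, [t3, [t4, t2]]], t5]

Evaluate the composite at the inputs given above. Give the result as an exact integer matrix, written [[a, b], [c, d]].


[t4, t2] = [[4, -2], [4, -4]]
[t3, [t4, t2]] = [[-8, 8], [-16, 8]]
[t1, [t3, [t4, t2]]] = [[16, -24], [-16, -16]]
[[t1, [t3, [t4, t2]]], t5] = [[40, 56], [16, -40]]

[[40, 56], [16, -40]]


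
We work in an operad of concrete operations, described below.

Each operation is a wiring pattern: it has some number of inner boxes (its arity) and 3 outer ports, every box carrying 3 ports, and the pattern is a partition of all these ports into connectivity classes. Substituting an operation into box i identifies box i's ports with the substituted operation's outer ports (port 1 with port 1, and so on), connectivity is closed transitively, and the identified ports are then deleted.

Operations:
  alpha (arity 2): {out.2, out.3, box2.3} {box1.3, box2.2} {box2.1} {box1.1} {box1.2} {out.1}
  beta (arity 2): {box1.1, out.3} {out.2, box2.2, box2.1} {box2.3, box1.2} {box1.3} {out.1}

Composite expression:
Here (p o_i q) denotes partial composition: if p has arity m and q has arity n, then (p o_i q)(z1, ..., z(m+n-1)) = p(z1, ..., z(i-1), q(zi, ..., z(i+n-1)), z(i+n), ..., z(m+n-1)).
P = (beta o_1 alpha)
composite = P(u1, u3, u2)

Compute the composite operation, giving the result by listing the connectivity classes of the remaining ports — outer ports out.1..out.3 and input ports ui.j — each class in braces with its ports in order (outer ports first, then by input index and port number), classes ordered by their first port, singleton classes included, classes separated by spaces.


{out.1} {out.2, u2.1, u2.2} {out.3} {u1.1} {u1.2} {u1.3, u3.2} {u2.3, u3.3} {u3.1}

After gluing at beta, chains via deleted ports link the u-ports.
after alpha, the pattern on (u1, u3) reads {out.1} {out.2, out.3, u3.3} {u1.1} {u1.2} {u1.3, u3.2} {u3.1} (out.j = its outer ports)
after beta, the pattern on (u1, u3, u2) reads {out.1} {out.2, u2.1, u2.2} {out.3} {u1.1} {u1.2} {u1.3, u3.2} {u2.3, u3.3} {u3.1} (out.j = its outer ports)


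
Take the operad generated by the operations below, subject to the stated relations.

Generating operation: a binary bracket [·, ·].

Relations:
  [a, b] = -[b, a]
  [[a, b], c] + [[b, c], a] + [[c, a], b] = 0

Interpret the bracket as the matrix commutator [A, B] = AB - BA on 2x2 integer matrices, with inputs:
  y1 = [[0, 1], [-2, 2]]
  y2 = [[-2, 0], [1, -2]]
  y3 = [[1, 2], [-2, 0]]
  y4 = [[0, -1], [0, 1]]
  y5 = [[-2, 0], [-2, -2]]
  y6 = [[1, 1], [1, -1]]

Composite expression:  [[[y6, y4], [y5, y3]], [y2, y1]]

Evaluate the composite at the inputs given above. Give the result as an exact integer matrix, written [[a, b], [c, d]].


[[-16, 16], [16, 16]]

[y6, y4] = [[1, -1], [-1, -1]]
[y5, y3] = [[4, 0], [-2, -4]]
[[y6, y4], [y5, y3]] = [[2, 8], [-4, -2]]
[y2, y1] = [[-1, 0], [-2, 1]]
[[[y6, y4], [y5, y3]], [y2, y1]] = [[-16, 16], [16, 16]]


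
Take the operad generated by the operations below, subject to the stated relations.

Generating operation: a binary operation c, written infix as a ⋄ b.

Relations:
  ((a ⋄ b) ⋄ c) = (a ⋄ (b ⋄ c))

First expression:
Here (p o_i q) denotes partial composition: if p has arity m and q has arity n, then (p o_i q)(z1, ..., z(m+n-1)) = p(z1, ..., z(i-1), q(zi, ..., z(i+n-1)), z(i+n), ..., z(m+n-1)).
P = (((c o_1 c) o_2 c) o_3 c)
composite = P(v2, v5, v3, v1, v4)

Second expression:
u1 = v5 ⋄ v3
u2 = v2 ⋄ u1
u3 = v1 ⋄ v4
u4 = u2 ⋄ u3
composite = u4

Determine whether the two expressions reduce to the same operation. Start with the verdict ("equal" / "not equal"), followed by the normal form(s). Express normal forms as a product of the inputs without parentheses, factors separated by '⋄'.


equal; both compose to v2 ⋄ v5 ⋄ v3 ⋄ v1 ⋄ v4


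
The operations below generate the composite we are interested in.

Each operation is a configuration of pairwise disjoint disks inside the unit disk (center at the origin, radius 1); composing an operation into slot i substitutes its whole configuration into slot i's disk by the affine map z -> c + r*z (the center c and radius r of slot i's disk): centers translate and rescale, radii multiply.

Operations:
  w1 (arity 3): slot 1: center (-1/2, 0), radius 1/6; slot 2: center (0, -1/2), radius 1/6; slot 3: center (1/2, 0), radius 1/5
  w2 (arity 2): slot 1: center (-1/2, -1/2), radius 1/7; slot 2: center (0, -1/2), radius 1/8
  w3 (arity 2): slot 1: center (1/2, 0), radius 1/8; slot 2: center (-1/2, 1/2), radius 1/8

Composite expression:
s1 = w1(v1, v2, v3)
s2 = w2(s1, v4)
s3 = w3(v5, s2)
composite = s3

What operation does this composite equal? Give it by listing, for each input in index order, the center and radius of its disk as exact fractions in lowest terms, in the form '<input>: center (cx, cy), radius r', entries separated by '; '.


Below w3, radii multiply path by path; the v-disk centers shift.
v5: after 1 affine step, its disk has center (1/2, 0), radius 1/8
v1: after 3 affine steps, its disk has center (-4/7, 7/16), radius 1/336
v2: after 3 affine steps, its disk has center (-9/16, 3/7), radius 1/336
v3: after 3 affine steps, its disk has center (-31/56, 7/16), radius 1/280
v4: after 2 affine steps, its disk has center (-1/2, 7/16), radius 1/64

v1: center (-4/7, 7/16), radius 1/336; v2: center (-9/16, 3/7), radius 1/336; v3: center (-31/56, 7/16), radius 1/280; v4: center (-1/2, 7/16), radius 1/64; v5: center (1/2, 0), radius 1/8


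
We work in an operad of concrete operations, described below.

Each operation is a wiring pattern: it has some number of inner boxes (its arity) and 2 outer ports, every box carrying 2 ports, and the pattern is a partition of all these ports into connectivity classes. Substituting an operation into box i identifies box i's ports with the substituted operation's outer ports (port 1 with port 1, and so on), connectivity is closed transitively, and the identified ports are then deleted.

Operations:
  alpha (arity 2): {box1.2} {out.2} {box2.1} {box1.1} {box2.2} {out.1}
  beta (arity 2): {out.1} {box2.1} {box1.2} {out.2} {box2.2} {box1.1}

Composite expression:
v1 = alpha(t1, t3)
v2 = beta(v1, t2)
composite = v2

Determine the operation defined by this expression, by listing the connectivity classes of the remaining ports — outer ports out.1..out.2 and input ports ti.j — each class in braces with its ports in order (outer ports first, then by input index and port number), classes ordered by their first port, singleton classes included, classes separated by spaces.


Two ports join when wires chain via beta-identified ports.
after alpha, the pattern on (t1, t3) reads {out.1} {out.2} {t1.1} {t1.2} {t3.1} {t3.2} (out.j = its outer ports)
after beta, the pattern on (t1, t3, t2) reads {out.1} {out.2} {t1.1} {t1.2} {t2.1} {t2.2} {t3.1} {t3.2} (out.j = its outer ports)

{out.1} {out.2} {t1.1} {t1.2} {t2.1} {t2.2} {t3.1} {t3.2}


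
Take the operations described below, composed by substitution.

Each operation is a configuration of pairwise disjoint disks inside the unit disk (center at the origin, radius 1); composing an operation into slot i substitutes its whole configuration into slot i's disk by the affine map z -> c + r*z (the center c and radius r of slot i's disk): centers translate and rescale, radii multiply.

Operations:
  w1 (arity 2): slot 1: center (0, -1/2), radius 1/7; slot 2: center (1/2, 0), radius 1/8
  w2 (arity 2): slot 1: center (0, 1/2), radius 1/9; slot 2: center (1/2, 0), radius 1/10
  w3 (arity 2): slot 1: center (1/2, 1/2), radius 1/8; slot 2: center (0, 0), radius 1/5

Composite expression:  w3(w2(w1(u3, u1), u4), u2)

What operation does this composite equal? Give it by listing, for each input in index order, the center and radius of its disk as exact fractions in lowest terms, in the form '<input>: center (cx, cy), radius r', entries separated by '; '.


u1: center (73/144, 9/16), radius 1/576; u2: center (0, 0), radius 1/5; u3: center (1/2, 5/9), radius 1/504; u4: center (9/16, 1/2), radius 1/80

Follow each u-input down from w3: c' goes to c + r*c', radius to r*r'.
u3: after 3 affine steps, its disk has center (1/2, 5/9), radius 1/504
u1: after 3 affine steps, its disk has center (73/144, 9/16), radius 1/576
u4: after 2 affine steps, its disk has center (9/16, 1/2), radius 1/80
u2: after 1 affine step, its disk has center (0, 0), radius 1/5


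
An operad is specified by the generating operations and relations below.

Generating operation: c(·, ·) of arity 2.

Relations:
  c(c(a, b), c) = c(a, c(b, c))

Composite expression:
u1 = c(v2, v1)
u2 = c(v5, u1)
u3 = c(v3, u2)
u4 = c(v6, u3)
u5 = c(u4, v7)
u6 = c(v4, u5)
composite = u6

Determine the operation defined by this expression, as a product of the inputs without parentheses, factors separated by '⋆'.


v4 ⋆ v6 ⋆ v3 ⋆ v5 ⋆ v2 ⋆ v1 ⋆ v7

Every regrouping of c is equal, so read the v-inputs in written order.
c(v2, v1) collapses to v2 ⋆ v1
c(v5, c(v2, v1)) collapses to v5 ⋆ v2 ⋆ v1
c(v3, c(v5, c(v2, v1))) collapses to v3 ⋆ v5 ⋆ v2 ⋆ v1
c(v6, c(v3, c(v5, c(v2, v1)))) collapses to v6 ⋆ v3 ⋆ v5 ⋆ v2 ⋆ v1
c(c(v6, c(v3, c(v5, c(v2, v1)))), v7) collapses to v6 ⋆ v3 ⋆ v5 ⋆ v2 ⋆ v1 ⋆ v7
c(v4, c(c(v6, c(v3, c(v5, c(v2, v1)))), v7)) collapses to v4 ⋆ v6 ⋆ v3 ⋆ v5 ⋆ v2 ⋆ v1 ⋆ v7


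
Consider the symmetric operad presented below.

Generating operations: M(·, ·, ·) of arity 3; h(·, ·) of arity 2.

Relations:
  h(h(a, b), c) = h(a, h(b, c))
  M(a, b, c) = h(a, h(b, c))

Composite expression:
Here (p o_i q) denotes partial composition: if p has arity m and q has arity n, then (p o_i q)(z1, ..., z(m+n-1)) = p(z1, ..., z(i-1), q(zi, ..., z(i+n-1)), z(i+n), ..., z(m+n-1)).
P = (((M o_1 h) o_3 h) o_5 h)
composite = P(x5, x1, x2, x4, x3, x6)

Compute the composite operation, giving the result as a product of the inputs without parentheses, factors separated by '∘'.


All parenthesizations of M agree; list the x-inputs left to right.
h(x5, x1) unparenthesizes to x5 ∘ x1
h(x2, x4) unparenthesizes to x2 ∘ x4
h(x3, x6) unparenthesizes to x3 ∘ x6
M(h(x5, x1), h(x2, x4), h(x3, x6)) unparenthesizes to x5 ∘ x1 ∘ x2 ∘ x4 ∘ x3 ∘ x6

x5 ∘ x1 ∘ x2 ∘ x4 ∘ x3 ∘ x6


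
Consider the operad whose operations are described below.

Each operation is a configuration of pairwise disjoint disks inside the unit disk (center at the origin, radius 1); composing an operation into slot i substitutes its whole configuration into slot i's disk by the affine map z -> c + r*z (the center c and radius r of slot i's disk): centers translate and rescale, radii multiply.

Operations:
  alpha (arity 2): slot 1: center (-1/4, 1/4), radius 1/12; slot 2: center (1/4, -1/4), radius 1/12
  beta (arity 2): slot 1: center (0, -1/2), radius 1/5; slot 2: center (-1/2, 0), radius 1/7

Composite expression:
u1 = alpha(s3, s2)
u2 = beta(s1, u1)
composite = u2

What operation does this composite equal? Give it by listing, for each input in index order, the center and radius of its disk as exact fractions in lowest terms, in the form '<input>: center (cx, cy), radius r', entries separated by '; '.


Nesting under beta composes maps z -> c + r*z down each s-path.
input s1: applying the 1 nested substitution gives center (0, -1/2), radius 1/5
input s3: applying the 2 nested substitutions gives center (-15/28, 1/28), radius 1/84
input s2: applying the 2 nested substitutions gives center (-13/28, -1/28), radius 1/84

s1: center (0, -1/2), radius 1/5; s2: center (-13/28, -1/28), radius 1/84; s3: center (-15/28, 1/28), radius 1/84


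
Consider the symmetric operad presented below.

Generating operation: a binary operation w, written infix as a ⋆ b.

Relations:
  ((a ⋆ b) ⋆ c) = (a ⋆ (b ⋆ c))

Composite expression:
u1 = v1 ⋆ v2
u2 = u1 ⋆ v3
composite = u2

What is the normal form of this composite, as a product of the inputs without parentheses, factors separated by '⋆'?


v1 ⋆ v2 ⋆ v3

Associativity of w dissolves the nesting; only the v-input order survives.
(v1 ⋆ v2) unparenthesizes to v1 ⋆ v2
((v1 ⋆ v2) ⋆ v3) unparenthesizes to v1 ⋆ v2 ⋆ v3


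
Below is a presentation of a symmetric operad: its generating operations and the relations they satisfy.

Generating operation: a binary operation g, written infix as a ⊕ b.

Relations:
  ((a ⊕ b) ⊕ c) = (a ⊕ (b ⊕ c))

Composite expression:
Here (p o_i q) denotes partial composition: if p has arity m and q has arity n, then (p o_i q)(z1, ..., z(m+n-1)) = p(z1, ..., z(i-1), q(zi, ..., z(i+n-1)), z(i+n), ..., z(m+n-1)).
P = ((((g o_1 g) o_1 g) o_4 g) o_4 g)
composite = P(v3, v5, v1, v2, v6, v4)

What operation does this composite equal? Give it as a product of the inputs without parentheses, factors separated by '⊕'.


v3 ⊕ v5 ⊕ v1 ⊕ v2 ⊕ v6 ⊕ v4

Every regrouping of g is equal, so read the v-inputs in written order.
(v3 ⊕ v5) unparenthesizes to v3 ⊕ v5
((v3 ⊕ v5) ⊕ v1) unparenthesizes to v3 ⊕ v5 ⊕ v1
(v2 ⊕ v6) unparenthesizes to v2 ⊕ v6
((v2 ⊕ v6) ⊕ v4) unparenthesizes to v2 ⊕ v6 ⊕ v4
(((v3 ⊕ v5) ⊕ v1) ⊕ ((v2 ⊕ v6) ⊕ v4)) unparenthesizes to v3 ⊕ v5 ⊕ v1 ⊕ v2 ⊕ v6 ⊕ v4


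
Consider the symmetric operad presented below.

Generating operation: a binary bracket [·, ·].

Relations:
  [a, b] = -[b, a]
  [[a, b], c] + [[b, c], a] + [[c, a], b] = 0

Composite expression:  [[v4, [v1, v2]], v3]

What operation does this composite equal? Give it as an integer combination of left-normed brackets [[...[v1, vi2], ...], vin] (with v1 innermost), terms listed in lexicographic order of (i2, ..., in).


-[[[v1, v2], v4], v3]

Skip Jacobi rewriting: expand, keep v1-initial words, read off terms.
Composite bracket: [[v4, [v1, v2]], v3]
Applying ab - ba throughout gives 8 signed words (2^3 = 8).
The v1-initial words carry the normal form:
  the word v1v2v4v3 carries sign -1 and contributes -[[[v1, v2], v4], v3]
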